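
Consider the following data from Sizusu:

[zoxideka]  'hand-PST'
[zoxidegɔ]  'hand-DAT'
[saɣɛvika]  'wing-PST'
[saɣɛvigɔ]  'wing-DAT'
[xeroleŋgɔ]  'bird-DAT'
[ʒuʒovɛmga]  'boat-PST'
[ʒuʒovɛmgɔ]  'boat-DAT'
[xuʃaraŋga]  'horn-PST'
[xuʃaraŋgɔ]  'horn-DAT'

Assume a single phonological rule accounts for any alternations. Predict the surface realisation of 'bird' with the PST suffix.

The PST morpheme has two allomorphs, [-ga] and [-ka].
The DAT suffix, which begins with [g], is invariant after every stem; so [g] is not altered by any rule here.
The PST suffix is therefore /-ka/ underlyingly, with post-nasal voicing: voiceless stops become voiced after a nasal.
After 'bird', which ends in a nasal, the suffix surfaces as [-ga], giving [xeroleŋga].

[xeroleŋga]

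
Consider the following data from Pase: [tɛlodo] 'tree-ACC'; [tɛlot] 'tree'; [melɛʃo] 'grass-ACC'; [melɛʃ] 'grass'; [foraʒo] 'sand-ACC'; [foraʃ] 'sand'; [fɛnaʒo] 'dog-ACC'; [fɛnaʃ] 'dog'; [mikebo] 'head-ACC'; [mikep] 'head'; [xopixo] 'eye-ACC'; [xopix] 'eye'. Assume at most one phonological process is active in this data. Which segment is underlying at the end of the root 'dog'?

/ʒ/

The stem for 'dog' ends in [ʒ] in [fɛnaʒo] but [ʃ] in [fɛnaʃ].
The stem 'grass' ([melɛʃo], [melɛʃ]) shows [ʃ] unchanged in both environments, so [ʃ] cannot be basic with [ʒ] derived before the ACC suffix.
So /ʒ/ is underlying, and a rule of word-final obstruent devoicing — voiced obstruents become voiceless word-finally — gives [ʃ].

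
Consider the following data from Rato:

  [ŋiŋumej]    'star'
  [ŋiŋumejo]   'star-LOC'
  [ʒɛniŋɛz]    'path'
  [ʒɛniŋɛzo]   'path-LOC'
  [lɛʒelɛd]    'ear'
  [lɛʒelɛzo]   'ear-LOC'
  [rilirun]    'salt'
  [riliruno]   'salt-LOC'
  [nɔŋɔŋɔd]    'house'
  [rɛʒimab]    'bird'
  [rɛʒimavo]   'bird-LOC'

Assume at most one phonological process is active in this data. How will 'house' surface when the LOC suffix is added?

[nɔŋɔŋɔzo]

'ear' shows [d] ~ [z] at the end of the stem ([lɛʒelɛd] vs [lɛʒelɛzo]).
If /z/ were underlying and a rule turned it into [d] in isolation, 'path' would also alternate; but it has [z] in both [ʒɛniŋɛz] and [ʒɛniŋɛzo].
Therefore /d/ is basic and [z] is derived by intervocalic spirantization (voiced stops become fricatives between vowels).
From [nɔŋɔŋɔd] the stem 'house' is /nɔŋɔŋɔd/; between vowels this yields [nɔŋɔŋɔzo].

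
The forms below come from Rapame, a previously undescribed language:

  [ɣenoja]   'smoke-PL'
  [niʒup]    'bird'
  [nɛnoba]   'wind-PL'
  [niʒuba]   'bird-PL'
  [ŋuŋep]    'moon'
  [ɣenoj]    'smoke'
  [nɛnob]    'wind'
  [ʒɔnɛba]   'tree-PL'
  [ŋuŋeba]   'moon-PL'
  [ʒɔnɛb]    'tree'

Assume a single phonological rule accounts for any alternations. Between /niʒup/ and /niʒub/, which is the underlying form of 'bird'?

/niʒup/

'bird' shows [b] ~ [p] at the end of the stem ([niʒuba] vs [niʒup]).
Compare 'tree', with invariant [b] in [ʒɔnɛba] and [ʒɔnɛb]: an analysis with underlying /b/ and a rule producing [p] in isolation would wrongly predict alternation here too.
Therefore /p/ is basic and [b] is derived by intervocalic voicing (voiceless stops become voiced between vowels).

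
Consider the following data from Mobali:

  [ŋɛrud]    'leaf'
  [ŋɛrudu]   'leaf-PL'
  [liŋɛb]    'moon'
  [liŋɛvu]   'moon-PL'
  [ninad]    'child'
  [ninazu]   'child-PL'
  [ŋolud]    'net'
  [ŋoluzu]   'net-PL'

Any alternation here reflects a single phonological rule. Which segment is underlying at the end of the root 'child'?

/z/

'child' shows [d] ~ [z] at the end of the stem ([ninad] vs [ninazu]).
If /d/ were underlying and a rule turned it into [z] before the PL suffix, 'leaf' would also alternate; but it has [d] in both [ŋɛrud] and [ŋɛrudu].
Therefore /z/ is basic and [d] is derived by word-final hardening (voiced fricatives become stops word-finally).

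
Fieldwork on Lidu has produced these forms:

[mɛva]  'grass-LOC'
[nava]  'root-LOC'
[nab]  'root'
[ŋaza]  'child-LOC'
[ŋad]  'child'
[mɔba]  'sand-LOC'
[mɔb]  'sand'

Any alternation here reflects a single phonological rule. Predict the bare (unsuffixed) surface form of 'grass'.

The stem for 'root' ends in [v] in [nava] but [b] in [nab].
If /b/ were underlying and a rule turned it into [v] before the LOC suffix, 'sand' would also alternate; but it has [b] in both [mɔba] and [mɔb].
The alternation reflects word-final hardening: voiced fricatives become stops word-finally. /v/ is underlying.
From [mɛva] the stem 'grass' is /mɛv/; word-finally this yields [mɛb].

[mɛb]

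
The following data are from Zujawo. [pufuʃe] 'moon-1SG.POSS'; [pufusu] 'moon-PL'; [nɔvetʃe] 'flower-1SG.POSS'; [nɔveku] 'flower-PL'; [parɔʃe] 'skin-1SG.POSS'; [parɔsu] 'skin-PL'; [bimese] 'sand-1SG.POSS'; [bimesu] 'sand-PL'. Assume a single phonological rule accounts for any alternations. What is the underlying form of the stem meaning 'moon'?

The root 'moon' surfaces as [pufuʃe] and [pufusu], with a stem-final [ʃ] ~ [s] alternation.
Compare 'sand', with invariant [s] in [bimese] and [bimesu]: an analysis with underlying /s/ and a rule producing [ʃ] before the 1SG.POSS suffix would wrongly predict alternation here too.
The underlying segment must be /ʃ/; palato-alveolar /tʃ/ and /ʃ/ become [k] and [s] when no front vowel follows, yielding [s] there.

/pufuʃ/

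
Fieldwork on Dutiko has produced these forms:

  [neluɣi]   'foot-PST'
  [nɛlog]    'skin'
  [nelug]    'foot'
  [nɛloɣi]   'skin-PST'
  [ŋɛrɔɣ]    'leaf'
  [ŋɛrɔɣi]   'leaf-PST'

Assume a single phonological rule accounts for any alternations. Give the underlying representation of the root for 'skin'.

The stem for 'skin' ends in [ɣ] in [nɛloɣi] but [g] in [nɛlog].
If /ɣ/ were underlying and a rule turned it into [g] in isolation, 'leaf' would also alternate; but it has [ɣ] in both [ŋɛrɔɣi] and [ŋɛrɔɣ].
So /g/ is underlying, and a rule of intervocalic spirantization — voiced stops become fricatives between vowels — gives [ɣ].

/nɛlog/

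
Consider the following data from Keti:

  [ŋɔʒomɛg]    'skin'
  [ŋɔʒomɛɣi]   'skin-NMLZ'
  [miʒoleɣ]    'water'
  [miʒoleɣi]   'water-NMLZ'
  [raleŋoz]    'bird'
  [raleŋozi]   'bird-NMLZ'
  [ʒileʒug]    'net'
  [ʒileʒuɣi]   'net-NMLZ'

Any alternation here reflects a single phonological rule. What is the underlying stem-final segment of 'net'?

The root 'net' surfaces as [ʒileʒug] and [ʒileʒuɣi], with a stem-final [g] ~ [ɣ] alternation.
But 'water' keeps [ɣ] in both environments ([miʒoleɣ], [miʒoleɣi]), so there is no rule changing /ɣ/ to [g] in isolation.
So /g/ is underlying, and a rule of intervocalic spirantization — voiced stops become fricatives between vowels — gives [ɣ].

/g/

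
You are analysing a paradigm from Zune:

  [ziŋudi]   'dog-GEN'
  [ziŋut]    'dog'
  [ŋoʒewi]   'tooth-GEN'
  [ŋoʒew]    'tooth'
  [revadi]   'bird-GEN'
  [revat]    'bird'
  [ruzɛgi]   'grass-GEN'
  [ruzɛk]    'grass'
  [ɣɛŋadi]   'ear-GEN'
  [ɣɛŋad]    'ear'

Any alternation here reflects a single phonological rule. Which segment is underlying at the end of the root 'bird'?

The root 'bird' surfaces as [revadi] and [revat], with a stem-final [d] ~ [t] alternation.
But 'ear' keeps [d] in both environments ([ɣɛŋadi], [ɣɛŋad]), so there is no rule changing /d/ to [t] in isolation.
The alternation reflects intervocalic voicing: voiceless stops become voiced between vowels. /t/ is underlying.

/t/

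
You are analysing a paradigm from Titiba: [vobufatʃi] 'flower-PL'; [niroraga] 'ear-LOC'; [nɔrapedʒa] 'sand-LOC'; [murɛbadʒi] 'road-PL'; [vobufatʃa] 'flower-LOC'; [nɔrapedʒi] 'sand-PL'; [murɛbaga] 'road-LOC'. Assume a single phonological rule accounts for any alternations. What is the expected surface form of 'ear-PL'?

[niroradʒi]

The root 'road' surfaces as [murɛbaga] and [murɛbadʒi], with a stem-final [g] ~ [dʒ] alternation.
The stem 'sand' ([nɔrapedʒa], [nɔrapedʒi]) shows [dʒ] unchanged in both environments, so [dʒ] cannot be basic with [g] derived before the LOC suffix.
So /g/ is underlying, and a rule of palatalization before a front vowel — /g/ becomes palato-alveolar [dʒ] before a front vowel — gives [dʒ].
From [niroraga] the stem 'ear' is /nirorag/; before a front vowel this yields [niroradʒi].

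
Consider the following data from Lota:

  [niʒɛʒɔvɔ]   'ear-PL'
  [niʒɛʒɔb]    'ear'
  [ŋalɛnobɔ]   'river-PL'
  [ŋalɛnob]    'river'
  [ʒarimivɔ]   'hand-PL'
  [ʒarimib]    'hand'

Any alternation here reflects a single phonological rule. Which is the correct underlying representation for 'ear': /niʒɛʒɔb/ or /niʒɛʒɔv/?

/niʒɛʒɔv/

The root 'ear' surfaces as [niʒɛʒɔvɔ] and [niʒɛʒɔb], with a stem-final [v] ~ [b] alternation.
Compare 'river', with invariant [b] in [ŋalɛnobɔ] and [ŋalɛnob]: an analysis with underlying /b/ and a rule producing [v] before the PL suffix would wrongly predict alternation here too.
The alternation reflects word-final hardening: voiced fricatives become stops word-finally. /v/ is underlying.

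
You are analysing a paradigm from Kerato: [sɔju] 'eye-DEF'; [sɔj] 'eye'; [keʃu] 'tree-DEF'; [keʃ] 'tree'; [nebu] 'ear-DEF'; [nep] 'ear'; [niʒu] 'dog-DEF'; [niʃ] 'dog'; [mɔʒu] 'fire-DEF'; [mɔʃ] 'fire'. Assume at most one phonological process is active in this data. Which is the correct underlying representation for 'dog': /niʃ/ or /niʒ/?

In [niʒu] and [niʃ] the final segment of 'dog' alternates: [ʒ] ~ [ʃ].
If /ʃ/ were underlying and a rule turned it into [ʒ] before the DEF suffix, 'tree' would also alternate; but it has [ʃ] in both [keʃu] and [keʃ].
Therefore /ʒ/ is basic and [ʃ] is derived by word-final obstruent devoicing (voiced obstruents become voiceless word-finally).

/niʒ/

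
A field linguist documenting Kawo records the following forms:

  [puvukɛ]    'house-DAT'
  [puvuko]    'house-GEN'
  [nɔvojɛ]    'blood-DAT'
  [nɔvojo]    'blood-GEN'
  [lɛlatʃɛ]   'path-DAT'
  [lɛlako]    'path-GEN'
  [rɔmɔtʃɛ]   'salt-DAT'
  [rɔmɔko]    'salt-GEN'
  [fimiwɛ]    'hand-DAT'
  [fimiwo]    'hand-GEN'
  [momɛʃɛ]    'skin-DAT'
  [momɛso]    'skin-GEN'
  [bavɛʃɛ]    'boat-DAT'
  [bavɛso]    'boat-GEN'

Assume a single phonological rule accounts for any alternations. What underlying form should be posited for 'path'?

/lɛlatʃ/

The root 'path' surfaces as [lɛlatʃɛ] and [lɛlako], with a stem-final [tʃ] ~ [k] alternation.
If /k/ were underlying and a rule turned it into [tʃ] before the DAT suffix, 'house' would also alternate; but it has [k] in both [puvukɛ] and [puvuko].
Therefore /tʃ/ is basic and [k] is derived by depalatalization (palato-alveolar /tʃ/ and /ʃ/ become [k] and [s] when no front vowel follows).
The underlying form of 'path' is therefore /lɛlatʃ/.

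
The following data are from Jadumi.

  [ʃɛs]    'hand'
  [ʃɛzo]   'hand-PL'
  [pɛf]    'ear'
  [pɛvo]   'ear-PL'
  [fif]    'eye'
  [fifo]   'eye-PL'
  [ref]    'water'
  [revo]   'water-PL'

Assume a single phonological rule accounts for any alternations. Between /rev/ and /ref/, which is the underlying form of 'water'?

The stem for 'water' ends in [f] in [ref] but [v] in [revo].
The stem 'eye' ([fif], [fifo]) shows [f] unchanged in both environments, so [f] cannot be basic with [v] derived before the PL suffix.
The underlying segment must be /v/; voiced obstruents become voiceless word-finally, yielding [f] there.

/rev/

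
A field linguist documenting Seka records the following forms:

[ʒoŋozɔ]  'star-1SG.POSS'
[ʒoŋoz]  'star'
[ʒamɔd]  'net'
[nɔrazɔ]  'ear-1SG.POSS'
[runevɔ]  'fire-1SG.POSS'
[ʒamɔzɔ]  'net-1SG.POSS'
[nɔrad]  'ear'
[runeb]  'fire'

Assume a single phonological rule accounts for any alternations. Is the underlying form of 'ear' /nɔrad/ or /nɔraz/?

The root 'ear' surfaces as [nɔrad] and [nɔrazɔ], with a stem-final [d] ~ [z] alternation.
Compare 'star', with invariant [z] in [ʒoŋoz] and [ʒoŋozɔ]: an analysis with underlying /z/ and a rule producing [d] in isolation would wrongly predict alternation here too.
The underlying segment must be /d/; voiced stops become fricatives between vowels, yielding [z] there.

/nɔrad/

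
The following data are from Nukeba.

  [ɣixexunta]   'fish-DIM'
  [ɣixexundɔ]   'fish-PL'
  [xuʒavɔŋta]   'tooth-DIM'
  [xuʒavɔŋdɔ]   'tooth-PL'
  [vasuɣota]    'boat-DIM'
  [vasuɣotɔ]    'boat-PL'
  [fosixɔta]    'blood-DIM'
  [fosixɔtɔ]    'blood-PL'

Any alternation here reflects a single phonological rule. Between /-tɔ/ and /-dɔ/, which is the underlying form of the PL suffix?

/-dɔ/

The PL morpheme has two allomorphs, [-dɔ] and [-tɔ].
By contrast the DIM suffix keeps its initial [t] throughout — that segment must be underlying.
So the underlying form is /-dɔ/, and voiced stops become voiceless after a vowel.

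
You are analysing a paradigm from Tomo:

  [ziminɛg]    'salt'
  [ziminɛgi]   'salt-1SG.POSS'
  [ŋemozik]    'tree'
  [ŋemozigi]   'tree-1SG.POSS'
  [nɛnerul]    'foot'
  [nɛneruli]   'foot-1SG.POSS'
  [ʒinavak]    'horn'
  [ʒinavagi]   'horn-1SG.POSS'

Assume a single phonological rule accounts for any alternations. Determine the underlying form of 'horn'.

In [ʒinavak] and [ʒinavagi] the final segment of 'horn' alternates: [k] ~ [g].
The stem 'salt' ([ziminɛg], [ziminɛgi]) shows [g] unchanged in both environments, so [g] cannot be basic with [k] derived in isolation.
The alternation reflects intervocalic voicing: voiceless stops become voiced between vowels. /k/ is underlying.
The underlying form of 'horn' is therefore /ʒinavak/.

/ʒinavak/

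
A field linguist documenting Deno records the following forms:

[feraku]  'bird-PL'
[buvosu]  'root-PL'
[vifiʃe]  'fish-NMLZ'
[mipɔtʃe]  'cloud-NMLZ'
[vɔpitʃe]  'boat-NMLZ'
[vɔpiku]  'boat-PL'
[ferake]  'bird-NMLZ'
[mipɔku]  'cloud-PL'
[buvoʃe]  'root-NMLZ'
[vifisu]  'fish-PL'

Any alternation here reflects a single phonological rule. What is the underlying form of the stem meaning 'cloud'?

/mipɔtʃ/

The root 'cloud' surfaces as [mipɔtʃe] and [mipɔku], with a stem-final [tʃ] ~ [k] alternation.
But 'bird' keeps [k] in both environments ([ferake], [feraku]), so there is no rule changing /k/ to [tʃ] before the NMLZ suffix.
Therefore /tʃ/ is basic and [k] is derived by depalatalization (palato-alveolar /tʃ/ and /ʃ/ become [k] and [s] when no front vowel follows).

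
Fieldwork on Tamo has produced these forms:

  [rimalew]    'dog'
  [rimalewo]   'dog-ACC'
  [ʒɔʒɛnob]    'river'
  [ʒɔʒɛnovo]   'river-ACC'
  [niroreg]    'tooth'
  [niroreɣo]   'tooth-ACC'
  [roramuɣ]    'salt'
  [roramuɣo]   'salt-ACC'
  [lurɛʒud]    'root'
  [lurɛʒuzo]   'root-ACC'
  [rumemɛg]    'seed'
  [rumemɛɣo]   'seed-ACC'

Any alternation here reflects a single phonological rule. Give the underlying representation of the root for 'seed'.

In [rumemɛg] and [rumemɛɣo] the final segment of 'seed' alternates: [g] ~ [ɣ].
Compare 'salt', with invariant [ɣ] in [roramuɣ] and [roramuɣo]: an analysis with underlying /ɣ/ and a rule producing [g] in isolation would wrongly predict alternation here too.
So /g/ is underlying, and a rule of intervocalic spirantization — voiced stops become fricatives between vowels — gives [ɣ].
Hence 'seed' is /rumemɛg/ underlyingly.

/rumemɛg/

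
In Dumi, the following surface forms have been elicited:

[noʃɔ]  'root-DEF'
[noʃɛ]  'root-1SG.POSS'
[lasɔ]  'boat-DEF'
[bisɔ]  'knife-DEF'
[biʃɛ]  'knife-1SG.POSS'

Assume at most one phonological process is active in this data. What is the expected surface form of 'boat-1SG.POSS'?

[laʃɛ]

In [bisɔ] and [biʃɛ] the final segment of 'knife' alternates: [s] ~ [ʃ].
If /ʃ/ were underlying and a rule turned it into [s] before the DEF suffix, 'root' would also alternate; but it has [ʃ] in both [noʃɔ] and [noʃɛ].
The underlying segment must be /s/; /s/ becomes palato-alveolar [ʃ] before a front vowel, yielding [ʃ] there.
The one attested form of 'boat', [lasɔ], shows underlying /las/. Applying the same rule before a front vowel gives [laʃɛ].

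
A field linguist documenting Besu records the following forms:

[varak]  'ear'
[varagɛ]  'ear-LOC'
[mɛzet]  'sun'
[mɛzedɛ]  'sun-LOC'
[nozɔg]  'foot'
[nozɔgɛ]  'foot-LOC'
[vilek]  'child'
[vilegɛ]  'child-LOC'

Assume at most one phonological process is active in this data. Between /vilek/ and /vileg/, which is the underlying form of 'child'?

'child' shows [k] ~ [g] at the end of the stem ([vilek] vs [vilegɛ]).
The stem 'foot' ([nozɔg], [nozɔgɛ]) shows [g] unchanged in both environments, so [g] cannot be basic with [k] derived in isolation.
So /k/ is underlying, and a rule of intervocalic voicing — voiceless stops become voiced between vowels — gives [g].

/vilek/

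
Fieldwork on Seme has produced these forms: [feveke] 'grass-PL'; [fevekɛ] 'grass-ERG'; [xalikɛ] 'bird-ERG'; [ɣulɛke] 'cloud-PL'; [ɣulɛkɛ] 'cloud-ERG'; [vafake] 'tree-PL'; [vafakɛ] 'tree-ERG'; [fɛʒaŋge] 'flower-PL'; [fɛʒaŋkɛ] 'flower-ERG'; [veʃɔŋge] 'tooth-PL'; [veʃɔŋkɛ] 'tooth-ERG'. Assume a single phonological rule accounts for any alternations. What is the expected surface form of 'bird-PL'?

The PL morpheme has two allomorphs, [-ge] and [-ke].
By contrast the ERG suffix keeps its initial [k] throughout — that segment must be underlying.
The PL suffix is therefore /-ge/ underlyingly, with post-vocalic devoicing: voiced stops become voiceless after a vowel.
After 'bird', which ends in a vowel, the suffix surfaces as [-ke], giving [xalike].

[xalike]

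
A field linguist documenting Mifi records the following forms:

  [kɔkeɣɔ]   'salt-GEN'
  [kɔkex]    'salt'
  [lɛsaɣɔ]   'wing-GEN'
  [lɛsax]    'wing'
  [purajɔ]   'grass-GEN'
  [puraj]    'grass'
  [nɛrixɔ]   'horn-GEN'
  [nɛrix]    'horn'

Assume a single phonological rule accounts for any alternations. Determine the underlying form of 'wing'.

/lɛsaɣ/

The stem for 'wing' ends in [ɣ] in [lɛsaɣɔ] but [x] in [lɛsax].
The stem 'horn' ([nɛrixɔ], [nɛrix]) shows [x] unchanged in both environments, so [x] cannot be basic with [ɣ] derived before the GEN suffix.
The underlying segment must be /ɣ/; voiced obstruents become voiceless word-finally, yielding [x] there.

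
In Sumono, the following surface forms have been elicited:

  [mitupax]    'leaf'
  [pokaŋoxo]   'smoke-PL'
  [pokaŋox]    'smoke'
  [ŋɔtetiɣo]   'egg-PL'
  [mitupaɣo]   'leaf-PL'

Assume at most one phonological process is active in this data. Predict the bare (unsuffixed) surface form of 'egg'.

In [mitupaɣo] and [mitupax] the final segment of 'leaf' alternates: [ɣ] ~ [x].
But 'smoke' keeps [x] in both environments ([pokaŋoxo], [pokaŋox]), so there is no rule changing /x/ to [ɣ] before the PL suffix.
The underlying segment must be /ɣ/; voiced obstruents become voiceless word-finally, yielding [x] there.
From [ŋɔtetiɣo] the stem 'egg' is /ŋɔtetiɣ/; word-finally this yields [ŋɔtetix].

[ŋɔtetix]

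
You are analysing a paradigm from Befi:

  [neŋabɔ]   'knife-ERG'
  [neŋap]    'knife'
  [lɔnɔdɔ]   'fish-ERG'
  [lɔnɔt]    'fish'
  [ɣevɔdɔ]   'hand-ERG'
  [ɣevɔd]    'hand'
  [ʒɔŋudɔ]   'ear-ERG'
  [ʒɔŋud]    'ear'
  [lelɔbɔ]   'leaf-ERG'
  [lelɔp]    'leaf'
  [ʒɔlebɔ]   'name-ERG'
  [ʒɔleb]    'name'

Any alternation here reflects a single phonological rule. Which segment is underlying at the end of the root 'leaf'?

/p/

In [lelɔbɔ] and [lelɔp] the final segment of 'leaf' alternates: [b] ~ [p].
But 'name' keeps [b] in both environments ([ʒɔlebɔ], [ʒɔleb]), so there is no rule changing /b/ to [p] in isolation.
The underlying segment must be /p/; voiceless stops become voiced between vowels, yielding [b] there.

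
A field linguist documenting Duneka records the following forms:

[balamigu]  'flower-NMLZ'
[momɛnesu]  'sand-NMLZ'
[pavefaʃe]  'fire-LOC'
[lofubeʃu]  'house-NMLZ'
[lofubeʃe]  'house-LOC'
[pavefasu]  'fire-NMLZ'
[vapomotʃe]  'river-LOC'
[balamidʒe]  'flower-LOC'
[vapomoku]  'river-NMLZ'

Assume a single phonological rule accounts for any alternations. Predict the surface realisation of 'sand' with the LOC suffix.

In [pavefasu] and [pavefaʃe] the final segment of 'fire' alternates: [s] ~ [ʃ].
The stem 'house' ([lofubeʃu], [lofubeʃe]) shows [ʃ] unchanged in both environments, so [ʃ] cannot be basic with [s] derived before the NMLZ suffix.
Therefore /s/ is basic and [ʃ] is derived by palatalization before a front vowel (/k/, /g/ and /s/ become palato-alveolar [tʃ], [dʒ] and [ʃ] before a front vowel).
The one attested form of 'sand', [momɛnesu], shows underlying /momɛnes/. Applying the same rule before a front vowel gives [momɛneʃe].

[momɛneʃe]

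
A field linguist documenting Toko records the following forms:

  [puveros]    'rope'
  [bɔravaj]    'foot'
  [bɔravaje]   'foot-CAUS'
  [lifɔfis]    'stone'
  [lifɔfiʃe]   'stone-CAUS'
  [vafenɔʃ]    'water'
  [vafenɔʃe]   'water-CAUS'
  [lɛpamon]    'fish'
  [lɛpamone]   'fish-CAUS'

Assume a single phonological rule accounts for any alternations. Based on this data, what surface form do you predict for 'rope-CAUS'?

In [lifɔfis] and [lifɔfiʃe] the final segment of 'stone' alternates: [s] ~ [ʃ].
But 'water' keeps [ʃ] in both environments ([vafenɔʃ], [vafenɔʃe]), so there is no rule changing /ʃ/ to [s] in isolation.
Therefore /s/ is basic and [ʃ] is derived by palatalization before a front vowel (/s/ becomes palato-alveolar [ʃ] before a front vowel).
From [puveros] the stem 'rope' is /puveros/; before a front vowel this yields [puveroʃe].

[puveroʃe]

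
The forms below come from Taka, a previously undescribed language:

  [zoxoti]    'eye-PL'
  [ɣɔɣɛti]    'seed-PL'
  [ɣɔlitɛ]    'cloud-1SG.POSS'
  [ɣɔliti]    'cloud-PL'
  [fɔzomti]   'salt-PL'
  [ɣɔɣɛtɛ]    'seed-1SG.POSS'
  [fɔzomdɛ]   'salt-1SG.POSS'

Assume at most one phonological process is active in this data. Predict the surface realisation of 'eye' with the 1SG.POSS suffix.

The 1SG.POSS suffix surfaces as [-dɛ] and [-tɛ], depending on the final segment of the stem.
The PL suffix, which begins with [t], is invariant after every stem; so [t] is not altered by any rule here.
So the underlying form is /-dɛ/, and voiced stops become voiceless after a vowel.
After 'eye', which ends in a vowel, the suffix surfaces as [-tɛ], giving [zoxotɛ].

[zoxotɛ]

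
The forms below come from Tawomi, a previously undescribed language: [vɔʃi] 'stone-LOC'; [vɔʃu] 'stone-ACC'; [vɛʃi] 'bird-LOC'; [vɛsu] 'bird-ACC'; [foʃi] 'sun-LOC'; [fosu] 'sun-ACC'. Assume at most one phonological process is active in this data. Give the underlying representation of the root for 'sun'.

The root 'sun' surfaces as [foʃi] and [fosu], with a stem-final [ʃ] ~ [s] alternation.
The stem 'stone' ([vɔʃi], [vɔʃu]) shows [ʃ] unchanged in both environments, so [ʃ] cannot be basic with [s] derived before the ACC suffix.
Therefore /s/ is basic and [ʃ] is derived by palatalization before a front vowel (/s/ becomes palato-alveolar [ʃ] before a front vowel).
Hence 'sun' is /fos/ underlyingly.

/fos/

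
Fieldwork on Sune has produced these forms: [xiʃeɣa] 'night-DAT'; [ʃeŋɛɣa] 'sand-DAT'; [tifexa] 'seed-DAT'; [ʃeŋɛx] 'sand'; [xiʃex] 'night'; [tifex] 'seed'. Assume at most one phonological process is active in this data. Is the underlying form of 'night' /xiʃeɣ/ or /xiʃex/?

/xiʃeɣ/

'night' shows [x] ~ [ɣ] at the end of the stem ([xiʃex] vs [xiʃeɣa]).
The stem 'seed' ([tifex], [tifexa]) shows [x] unchanged in both environments, so [x] cannot be basic with [ɣ] derived before the DAT suffix.
So /ɣ/ is underlying, and a rule of word-final obstruent devoicing — voiced obstruents become voiceless word-finally — gives [x].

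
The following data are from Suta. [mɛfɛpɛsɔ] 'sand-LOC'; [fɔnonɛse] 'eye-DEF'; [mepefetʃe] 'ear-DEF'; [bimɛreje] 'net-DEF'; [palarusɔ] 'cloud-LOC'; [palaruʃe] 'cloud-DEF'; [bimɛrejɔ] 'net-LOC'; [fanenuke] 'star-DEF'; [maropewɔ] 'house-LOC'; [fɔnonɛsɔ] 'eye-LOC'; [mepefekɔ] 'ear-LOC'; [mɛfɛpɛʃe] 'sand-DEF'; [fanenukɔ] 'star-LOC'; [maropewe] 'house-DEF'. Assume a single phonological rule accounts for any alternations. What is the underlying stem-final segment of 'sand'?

The stem for 'sand' ends in [s] in [mɛfɛpɛsɔ] but [ʃ] in [mɛfɛpɛʃe].
But 'eye' keeps [s] in both environments ([fɔnonɛsɔ], [fɔnonɛse]), so there is no rule changing /s/ to [ʃ] before the DEF suffix.
The alternation reflects depalatalization: palato-alveolar /tʃ/ and /ʃ/ become [k] and [s] when no front vowel follows. /ʃ/ is underlying.

/ʃ/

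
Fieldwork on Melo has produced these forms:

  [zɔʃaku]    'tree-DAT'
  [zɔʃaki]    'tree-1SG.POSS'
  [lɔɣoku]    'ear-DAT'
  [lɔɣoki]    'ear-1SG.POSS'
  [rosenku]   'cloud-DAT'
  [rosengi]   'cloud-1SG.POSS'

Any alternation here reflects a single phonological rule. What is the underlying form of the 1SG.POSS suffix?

/-gi/

The 1SG.POSS morpheme has two allomorphs, [-gi] and [-ki].
The DAT suffix, which begins with [k], is invariant after every stem; so [k] is not altered by any rule here.
The 1SG.POSS suffix is therefore /-gi/ underlyingly, with post-vocalic devoicing: voiced stops become voiceless after a vowel.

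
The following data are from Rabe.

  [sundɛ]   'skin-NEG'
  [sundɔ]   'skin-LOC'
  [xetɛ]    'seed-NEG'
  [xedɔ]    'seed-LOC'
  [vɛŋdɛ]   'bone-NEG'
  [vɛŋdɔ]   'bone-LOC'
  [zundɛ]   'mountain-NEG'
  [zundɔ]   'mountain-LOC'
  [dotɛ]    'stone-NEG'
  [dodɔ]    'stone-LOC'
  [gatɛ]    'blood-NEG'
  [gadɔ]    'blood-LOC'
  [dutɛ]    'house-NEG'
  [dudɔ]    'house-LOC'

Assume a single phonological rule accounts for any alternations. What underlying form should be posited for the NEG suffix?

/-tɛ/

The NEG morpheme has two allomorphs, [-dɛ] and [-tɛ].
By contrast the LOC suffix keeps its initial [d] throughout — that segment must be underlying.
The NEG suffix is therefore /-tɛ/ underlyingly, with post-nasal voicing: voiceless stops become voiced after a nasal.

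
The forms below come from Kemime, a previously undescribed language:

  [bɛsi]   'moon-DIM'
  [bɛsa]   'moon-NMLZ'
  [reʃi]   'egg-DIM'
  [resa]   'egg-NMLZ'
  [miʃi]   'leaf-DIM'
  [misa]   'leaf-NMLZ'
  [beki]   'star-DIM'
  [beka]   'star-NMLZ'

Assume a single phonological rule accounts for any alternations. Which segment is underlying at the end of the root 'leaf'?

/ʃ/

'leaf' shows [ʃ] ~ [s] at the end of the stem ([miʃi] vs [misa]).
But 'moon' keeps [s] in both environments ([bɛsi], [bɛsa]), so there is no rule changing /s/ to [ʃ] before the DIM suffix.
The underlying segment must be /ʃ/; palato-alveolar /ʃ/ becomes [s] when no front vowel follows, yielding [s] there.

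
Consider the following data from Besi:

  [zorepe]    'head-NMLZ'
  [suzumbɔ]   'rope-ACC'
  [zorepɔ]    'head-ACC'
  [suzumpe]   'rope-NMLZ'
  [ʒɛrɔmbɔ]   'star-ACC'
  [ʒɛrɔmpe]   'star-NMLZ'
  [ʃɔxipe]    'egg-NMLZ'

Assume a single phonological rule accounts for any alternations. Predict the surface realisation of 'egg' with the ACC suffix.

[ʃɔxipɔ]

The ACC morpheme has two allomorphs, [-bɔ] and [-pɔ].
By contrast the NMLZ suffix keeps its initial [p] throughout — that segment must be underlying.
So the underlying form is /-bɔ/, and voiced stops become voiceless after a vowel.
After 'egg', which ends in a vowel, the suffix surfaces as [-pɔ], giving [ʃɔxipɔ].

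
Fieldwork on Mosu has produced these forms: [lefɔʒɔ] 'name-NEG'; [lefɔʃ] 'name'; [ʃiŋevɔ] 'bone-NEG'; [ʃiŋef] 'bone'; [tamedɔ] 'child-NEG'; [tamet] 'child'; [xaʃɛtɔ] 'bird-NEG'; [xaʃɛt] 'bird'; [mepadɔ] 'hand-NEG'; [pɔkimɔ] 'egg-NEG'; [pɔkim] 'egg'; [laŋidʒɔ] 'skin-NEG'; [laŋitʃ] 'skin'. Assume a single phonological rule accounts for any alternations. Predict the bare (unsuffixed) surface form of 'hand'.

The stem for 'child' ends in [d] in [tamedɔ] but [t] in [tamet].
But 'bird' keeps [t] in both environments ([xaʃɛtɔ], [xaʃɛt]), so there is no rule changing /t/ to [d] before the NEG suffix.
Therefore /d/ is basic and [t] is derived by word-final obstruent devoicing (voiced obstruents become voiceless word-finally).
From [mepadɔ] the stem 'hand' is /mepad/; word-finally this yields [mepat].

[mepat]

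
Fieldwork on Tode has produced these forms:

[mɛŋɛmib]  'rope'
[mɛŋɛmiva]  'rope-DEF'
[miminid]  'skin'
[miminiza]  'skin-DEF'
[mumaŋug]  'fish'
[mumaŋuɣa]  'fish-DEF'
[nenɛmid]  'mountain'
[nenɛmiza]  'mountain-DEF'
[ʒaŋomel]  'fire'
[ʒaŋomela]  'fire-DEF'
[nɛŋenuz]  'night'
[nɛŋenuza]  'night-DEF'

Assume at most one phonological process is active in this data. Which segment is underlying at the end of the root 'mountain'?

/d/

'mountain' shows [d] ~ [z] at the end of the stem ([nenɛmid] vs [nenɛmiza]).
The stem 'night' ([nɛŋenuz], [nɛŋenuza]) shows [z] unchanged in both environments, so [z] cannot be basic with [d] derived in isolation.
The underlying segment must be /d/; voiced stops become fricatives between vowels, yielding [z] there.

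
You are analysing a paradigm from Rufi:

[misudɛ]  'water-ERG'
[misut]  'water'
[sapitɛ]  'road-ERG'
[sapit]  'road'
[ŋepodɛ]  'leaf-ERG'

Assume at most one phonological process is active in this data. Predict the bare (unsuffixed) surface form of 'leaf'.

[ŋepot]

In [misudɛ] and [misut] the final segment of 'water' alternates: [d] ~ [t].
The stem 'road' ([sapitɛ], [sapit]) shows [t] unchanged in both environments, so [t] cannot be basic with [d] derived before the ERG suffix.
The alternation reflects word-final obstruent devoicing: voiced obstruents become voiceless word-finally. /d/ is underlying.
The one attested form of 'leaf', [ŋepodɛ], shows underlying /ŋepod/. Applying the same rule word-finally gives [ŋepot].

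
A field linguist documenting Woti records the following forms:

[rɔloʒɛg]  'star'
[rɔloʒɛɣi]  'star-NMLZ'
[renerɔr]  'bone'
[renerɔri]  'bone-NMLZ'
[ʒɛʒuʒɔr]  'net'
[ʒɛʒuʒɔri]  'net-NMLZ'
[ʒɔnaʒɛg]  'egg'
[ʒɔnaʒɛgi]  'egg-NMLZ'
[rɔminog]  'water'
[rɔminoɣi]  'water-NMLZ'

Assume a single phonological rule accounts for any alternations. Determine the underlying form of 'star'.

The root 'star' surfaces as [rɔloʒɛg] and [rɔloʒɛɣi], with a stem-final [g] ~ [ɣ] alternation.
The stem 'egg' ([ʒɔnaʒɛg], [ʒɔnaʒɛgi]) shows [g] unchanged in both environments, so [g] cannot be basic with [ɣ] derived before the NMLZ suffix.
So /ɣ/ is underlying, and a rule of word-final hardening — voiced fricatives become stops word-finally — gives [g].
So 'star' = /rɔloʒɛɣ/.

/rɔloʒɛɣ/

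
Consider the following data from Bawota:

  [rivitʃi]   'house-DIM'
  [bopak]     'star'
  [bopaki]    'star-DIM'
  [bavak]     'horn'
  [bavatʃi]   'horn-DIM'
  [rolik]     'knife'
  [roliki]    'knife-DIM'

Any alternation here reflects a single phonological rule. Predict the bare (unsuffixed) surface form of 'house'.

[rivik]

The root 'horn' surfaces as [bavak] and [bavatʃi], with a stem-final [k] ~ [tʃ] alternation.
If /k/ were underlying and a rule turned it into [tʃ] before the DIM suffix, 'knife' would also alternate; but it has [k] in both [rolik] and [roliki].
The alternation reflects depalatalization: palato-alveolar /tʃ/ becomes [k] when no front vowel follows. /tʃ/ is underlying.
From [rivitʃi] the stem 'house' is /rivitʃ/; when no front vowel follows this yields [rivik].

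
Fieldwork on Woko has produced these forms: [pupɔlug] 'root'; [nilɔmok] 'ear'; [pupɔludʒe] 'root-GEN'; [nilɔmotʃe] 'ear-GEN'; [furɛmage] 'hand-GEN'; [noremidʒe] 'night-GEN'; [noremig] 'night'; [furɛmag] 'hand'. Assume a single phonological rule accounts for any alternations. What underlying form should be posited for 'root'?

The root 'root' surfaces as [pupɔludʒe] and [pupɔlug], with a stem-final [dʒ] ~ [g] alternation.
Compare 'hand', with invariant [g] in [furɛmage] and [furɛmag]: an analysis with underlying /g/ and a rule producing [dʒ] before the GEN suffix would wrongly predict alternation here too.
So /dʒ/ is underlying, and a rule of depalatalization — palato-alveolar /tʃ/ and /dʒ/ become [k] and [g] when no front vowel follows — gives [g].

/pupɔludʒ/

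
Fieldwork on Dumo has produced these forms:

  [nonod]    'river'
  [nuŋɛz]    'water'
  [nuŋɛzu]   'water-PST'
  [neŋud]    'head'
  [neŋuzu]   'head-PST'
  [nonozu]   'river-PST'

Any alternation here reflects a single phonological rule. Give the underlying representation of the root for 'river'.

/nonod/

The stem for 'river' ends in [z] in [nonozu] but [d] in [nonod].
Compare 'water', with invariant [z] in [nuŋɛzu] and [nuŋɛz]: an analysis with underlying /z/ and a rule producing [d] in isolation would wrongly predict alternation here too.
The alternation reflects intervocalic spirantization: voiced stops become fricatives between vowels. /d/ is underlying.
So 'river' = /nonod/.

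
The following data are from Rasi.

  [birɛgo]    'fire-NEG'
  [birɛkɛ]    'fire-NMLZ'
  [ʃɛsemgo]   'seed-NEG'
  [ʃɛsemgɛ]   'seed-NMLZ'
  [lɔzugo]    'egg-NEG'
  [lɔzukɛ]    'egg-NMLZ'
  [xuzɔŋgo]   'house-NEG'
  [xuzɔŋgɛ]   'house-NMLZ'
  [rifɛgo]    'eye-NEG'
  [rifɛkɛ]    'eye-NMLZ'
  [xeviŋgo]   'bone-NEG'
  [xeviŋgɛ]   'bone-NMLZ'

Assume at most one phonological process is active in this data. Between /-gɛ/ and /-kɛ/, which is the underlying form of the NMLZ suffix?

/-kɛ/

The NMLZ morpheme has two allomorphs, [-gɛ] and [-kɛ].
The NEG suffix, which begins with [g], is invariant after every stem; so [g] is not altered by any rule here.
The NMLZ suffix is therefore /-kɛ/ underlyingly, with post-nasal voicing: voiceless stops become voiced after a nasal.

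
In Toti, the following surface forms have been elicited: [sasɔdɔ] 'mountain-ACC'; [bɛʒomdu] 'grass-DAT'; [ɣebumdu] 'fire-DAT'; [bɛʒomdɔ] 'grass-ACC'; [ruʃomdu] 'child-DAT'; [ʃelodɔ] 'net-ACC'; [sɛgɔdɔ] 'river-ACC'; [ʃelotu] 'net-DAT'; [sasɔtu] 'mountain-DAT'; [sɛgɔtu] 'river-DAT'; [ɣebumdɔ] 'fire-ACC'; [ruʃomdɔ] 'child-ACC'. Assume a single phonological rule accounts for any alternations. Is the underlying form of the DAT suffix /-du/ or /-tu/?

The DAT morpheme has two allomorphs, [-du] and [-tu].
The ACC suffix, which begins with [d], is invariant after every stem; so [d] is not altered by any rule here.
So the underlying form is /-tu/, and voiceless stops become voiced after a nasal.

/-tu/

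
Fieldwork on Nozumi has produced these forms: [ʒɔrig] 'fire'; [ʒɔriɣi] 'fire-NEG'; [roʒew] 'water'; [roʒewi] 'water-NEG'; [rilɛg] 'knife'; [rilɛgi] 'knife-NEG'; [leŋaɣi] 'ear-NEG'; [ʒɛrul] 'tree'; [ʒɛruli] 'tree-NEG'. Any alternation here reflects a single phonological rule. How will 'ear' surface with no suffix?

[leŋag]

The root 'fire' surfaces as [ʒɔrig] and [ʒɔriɣi], with a stem-final [g] ~ [ɣ] alternation.
The stem 'knife' ([rilɛg], [rilɛgi]) shows [g] unchanged in both environments, so [g] cannot be basic with [ɣ] derived before the NEG suffix.
The alternation reflects word-final hardening: voiced fricatives become stops word-finally. /ɣ/ is underlying.
The one attested form of 'ear', [leŋaɣi], shows underlying /leŋaɣ/. Applying the same rule word-finally gives [leŋag].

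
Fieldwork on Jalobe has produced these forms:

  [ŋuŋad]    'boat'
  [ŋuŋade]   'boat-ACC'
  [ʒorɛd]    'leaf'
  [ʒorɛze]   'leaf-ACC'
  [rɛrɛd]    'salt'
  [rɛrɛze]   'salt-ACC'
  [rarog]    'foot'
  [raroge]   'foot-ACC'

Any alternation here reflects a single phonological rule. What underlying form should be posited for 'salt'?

/rɛrɛz/

'salt' shows [d] ~ [z] at the end of the stem ([rɛrɛd] vs [rɛrɛze]).
If /d/ were underlying and a rule turned it into [z] before the ACC suffix, 'boat' would also alternate; but it has [d] in both [ŋuŋad] and [ŋuŋade].
The alternation reflects word-final hardening: voiced fricatives become stops word-finally. /z/ is underlying.
So 'salt' = /rɛrɛz/.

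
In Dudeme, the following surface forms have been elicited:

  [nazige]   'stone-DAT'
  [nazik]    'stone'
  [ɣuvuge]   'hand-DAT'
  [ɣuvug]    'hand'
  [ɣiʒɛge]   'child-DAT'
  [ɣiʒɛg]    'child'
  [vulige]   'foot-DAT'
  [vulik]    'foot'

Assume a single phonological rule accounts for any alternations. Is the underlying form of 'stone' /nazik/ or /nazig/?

'stone' shows [g] ~ [k] at the end of the stem ([nazige] vs [nazik]).
The stem 'hand' ([ɣuvuge], [ɣuvug]) shows [g] unchanged in both environments, so [g] cannot be basic with [k] derived in isolation.
The underlying segment must be /k/; voiceless stops become voiced between vowels, yielding [g] there.

/nazik/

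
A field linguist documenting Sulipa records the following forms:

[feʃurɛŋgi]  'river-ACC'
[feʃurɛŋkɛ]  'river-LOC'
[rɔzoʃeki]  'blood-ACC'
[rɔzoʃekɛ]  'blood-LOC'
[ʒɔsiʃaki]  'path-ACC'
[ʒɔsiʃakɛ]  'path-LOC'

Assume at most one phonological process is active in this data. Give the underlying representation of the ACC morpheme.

The ACC morpheme has two allomorphs, [-gi] and [-ki].
The LOC suffix, which begins with [k], is invariant after every stem; so [k] is not altered by any rule here.
So the underlying form is /-gi/, and voiced stops become voiceless after a vowel.

/-gi/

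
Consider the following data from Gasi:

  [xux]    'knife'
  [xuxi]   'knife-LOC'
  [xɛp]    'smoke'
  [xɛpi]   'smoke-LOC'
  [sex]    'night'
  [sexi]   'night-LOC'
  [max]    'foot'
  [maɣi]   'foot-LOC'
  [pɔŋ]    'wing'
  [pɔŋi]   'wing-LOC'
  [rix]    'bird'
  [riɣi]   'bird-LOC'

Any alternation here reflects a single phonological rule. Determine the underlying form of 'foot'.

The root 'foot' surfaces as [max] and [maɣi], with a stem-final [x] ~ [ɣ] alternation.
The stem 'night' ([sex], [sexi]) shows [x] unchanged in both environments, so [x] cannot be basic with [ɣ] derived before the LOC suffix.
The alternation reflects word-final obstruent devoicing: voiced obstruents become voiceless word-finally. /ɣ/ is underlying.

/maɣ/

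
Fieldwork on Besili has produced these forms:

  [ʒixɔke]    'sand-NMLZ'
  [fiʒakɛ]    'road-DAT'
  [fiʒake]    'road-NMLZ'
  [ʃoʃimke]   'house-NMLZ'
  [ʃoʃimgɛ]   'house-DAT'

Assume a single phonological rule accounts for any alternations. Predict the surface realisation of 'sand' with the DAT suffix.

[ʒixɔkɛ]

The DAT morpheme has two allomorphs, [-gɛ] and [-kɛ].
By contrast the NMLZ suffix keeps its initial [k] throughout — that segment must be underlying.
The DAT suffix is therefore /-gɛ/ underlyingly, with post-vocalic devoicing: voiced stops become voiceless after a vowel.
After 'sand', which ends in a vowel, the suffix surfaces as [-kɛ], giving [ʒixɔkɛ].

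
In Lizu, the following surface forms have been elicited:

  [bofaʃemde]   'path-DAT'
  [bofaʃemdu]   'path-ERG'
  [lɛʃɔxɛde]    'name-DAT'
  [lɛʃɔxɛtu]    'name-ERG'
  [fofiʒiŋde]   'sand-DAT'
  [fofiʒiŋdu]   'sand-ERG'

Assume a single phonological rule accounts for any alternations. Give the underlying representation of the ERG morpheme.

/-tu/

The ERG morpheme has two allomorphs, [-du] and [-tu].
The DAT suffix, which begins with [d], is invariant after every stem; so [d] is not altered by any rule here.
So the underlying form is /-tu/, and voiceless stops become voiced after a nasal.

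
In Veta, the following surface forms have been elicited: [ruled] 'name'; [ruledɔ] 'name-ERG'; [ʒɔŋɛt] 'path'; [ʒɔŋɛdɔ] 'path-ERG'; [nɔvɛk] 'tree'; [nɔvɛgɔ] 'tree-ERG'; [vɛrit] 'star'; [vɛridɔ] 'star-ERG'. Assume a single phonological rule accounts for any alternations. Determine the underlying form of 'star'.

/vɛrit/

The root 'star' surfaces as [vɛrit] and [vɛridɔ], with a stem-final [t] ~ [d] alternation.
The stem 'name' ([ruled], [ruledɔ]) shows [d] unchanged in both environments, so [d] cannot be basic with [t] derived in isolation.
The alternation reflects intervocalic voicing: voiceless stops become voiced between vowels. /t/ is underlying.
Hence 'star' is /vɛrit/ underlyingly.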